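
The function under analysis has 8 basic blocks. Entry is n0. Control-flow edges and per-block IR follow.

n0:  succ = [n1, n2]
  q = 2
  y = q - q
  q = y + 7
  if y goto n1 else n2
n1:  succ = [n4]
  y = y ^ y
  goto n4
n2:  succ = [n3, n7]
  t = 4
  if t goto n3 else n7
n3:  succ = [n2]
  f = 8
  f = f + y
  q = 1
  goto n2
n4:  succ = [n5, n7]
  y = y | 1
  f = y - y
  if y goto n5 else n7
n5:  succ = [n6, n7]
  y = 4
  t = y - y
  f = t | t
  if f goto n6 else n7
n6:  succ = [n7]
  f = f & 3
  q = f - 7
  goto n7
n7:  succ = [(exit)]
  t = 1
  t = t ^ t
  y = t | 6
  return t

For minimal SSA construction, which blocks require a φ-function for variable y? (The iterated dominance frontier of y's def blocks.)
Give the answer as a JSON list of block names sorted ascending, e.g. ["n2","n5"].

Answer: ["n7"]

Analysis:
idom tree: n1←n0 n2←n0 n3←n2 n4←n1 n5←n4 n6←n5 n7←n0
Dom at joins:
  n2: preds {n0,n3}: {n0} ∩ {n0,n2,n3} = {n0}; idom=n0
  n7: preds {n2,n4,n5,n6}: {n0,n2} ∩ {n0,n1,n4} ∩ {n0,n1,n4,n5} ∩ {n0,n1,n4,n5,n6} = {n0}; idom=n0

DF derivation:
  n2←n0: walk · to n0
  n2←n3: walk n3→n2 to n0
  n7←n2: walk n2 to n0
  n7←n4: walk n4→n1 to n0
  n7←n5: walk n5→n4→n1 to n0
  n7←n6: walk n6→n5→n4→n1 to n0
  n0: DF=∅
  n1: DF={n7}
  n2: DF={n2,n7}
  n3: DF={n2}
  n4: DF={n7}
  n5: DF={n7}
  n6: DF={n7}
  n7: DF=∅

φ for y: defs {n0,n1,n4,n5,n7}
  DF⁺ = {n7}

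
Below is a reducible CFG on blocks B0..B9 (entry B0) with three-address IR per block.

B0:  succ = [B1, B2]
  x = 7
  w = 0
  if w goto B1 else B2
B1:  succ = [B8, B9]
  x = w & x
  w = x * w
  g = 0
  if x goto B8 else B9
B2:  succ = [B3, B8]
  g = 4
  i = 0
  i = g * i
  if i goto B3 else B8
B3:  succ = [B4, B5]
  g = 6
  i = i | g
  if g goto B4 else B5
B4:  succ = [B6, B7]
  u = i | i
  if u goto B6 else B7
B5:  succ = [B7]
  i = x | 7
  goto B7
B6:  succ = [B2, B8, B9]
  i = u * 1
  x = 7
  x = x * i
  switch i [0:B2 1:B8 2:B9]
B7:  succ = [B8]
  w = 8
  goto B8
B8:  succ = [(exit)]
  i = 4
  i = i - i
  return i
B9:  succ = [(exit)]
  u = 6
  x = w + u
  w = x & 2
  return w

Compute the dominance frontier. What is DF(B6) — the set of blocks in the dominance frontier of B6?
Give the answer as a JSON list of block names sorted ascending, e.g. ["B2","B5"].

Answer: ["B2", "B8", "B9"]

Analysis:
idom tree: B1←B0 B2←B0 B3←B2 B4←B3 B5←B3 B6←B4 B7←B3 B8←B0 B9←B0
Dom∩ at merges:
  B2: preds {B0,B6}: {B0} ∩ {B0,B2,B3,B4,B6} = {B0}; idom=B0
  B7: preds {B4,B5}: {B0,B2,B3,B4} ∩ {B0,B2,B3,B5} = {B0,B2,B3}; idom=B3
  B8: preds {B1,B2,B6,B7}: {B0,B1} ∩ {B0,B2} ∩ {B0,B2,B3,B4,B6} ∩ {B0,B2,B3,B7} = {B0}; idom=B0
  B9: preds {B1,B6}: {B0,B1} ∩ {B0,B2,B3,B4,B6} = {B0}; idom=B0

DF walk-up:
  join B2 pred B0: · stop@B0
  join B2 pred B6: B6→B4→B3→B2 stop@B0
  join B7 pred B4: B4 stop@B3
  join B7 pred B5: B5 stop@B3
  join B8 pred B1: B1 stop@B0
  join B8 pred B2: B2 stop@B0
  join B8 pred B6: B6→B4→B3→B2 stop@B0
  join B8 pred B7: B7→B3→B2 stop@B0
  join B9 pred B1: B1 stop@B0
  join B9 pred B6: B6→B4→B3→B2 stop@B0
  DF(B0)=∅
  DF(B1)={B8,B9}
  DF(B2)={B2,B8,B9}
  DF(B3)={B2,B8,B9}
  DF(B4)={B2,B7,B8,B9}
  DF(B5)={B7}
  DF(B6)={B2,B8,B9}
  DF(B7)={B8}
  DF(B8)=∅
  DF(B9)=∅

DF(B6) = ["B2", "B8", "B9"]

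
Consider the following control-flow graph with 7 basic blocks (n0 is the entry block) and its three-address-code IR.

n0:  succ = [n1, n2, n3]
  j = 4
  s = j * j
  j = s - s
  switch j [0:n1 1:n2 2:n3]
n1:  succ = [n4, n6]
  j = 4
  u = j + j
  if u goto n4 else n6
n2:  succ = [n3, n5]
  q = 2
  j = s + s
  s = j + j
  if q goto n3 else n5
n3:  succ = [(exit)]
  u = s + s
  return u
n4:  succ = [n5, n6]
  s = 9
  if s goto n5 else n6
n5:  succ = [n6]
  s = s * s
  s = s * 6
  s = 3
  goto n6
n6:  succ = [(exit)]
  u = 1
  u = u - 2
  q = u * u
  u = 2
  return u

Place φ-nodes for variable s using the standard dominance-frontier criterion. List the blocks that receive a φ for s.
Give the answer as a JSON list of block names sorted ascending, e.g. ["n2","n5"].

Answer: ["n3", "n5", "n6"]

Analysis:
idom tree: n1←n0 n2←n0 n3←n0 n4←n1 n5←n0 n6←n0
Join-block Dom:
  n3: preds {n0,n2}: {n0} ∩ {n0,n2} = {n0}; idom=n0
  n5: preds {n2,n4}: {n0,n2} ∩ {n0,n1,n4} = {n0}; idom=n0
  n6: preds {n1,n4,n5}: {n0,n1} ∩ {n0,n1,n4} ∩ {n0,n5} = {n0}; idom=n0

DF derivation:
  join n3 pred n0: · stop@n0
  join n3 pred n2: n2 stop@n0
  join n5 pred n2: n2 stop@n0
  join n5 pred n4: n4→n1 stop@n0
  join n6 pred n1: n1 stop@n0
  join n6 pred n4: n4→n1 stop@n0
  join n6 pred n5: n5 stop@n0
  DF(n0)=∅
  DF(n1)={n5,n6}
  DF(n2)={n3,n5}
  DF(n3)=∅
  DF(n4)={n5,n6}
  DF(n5)={n6}
  DF(n6)=∅

φ for s: defs {n0,n2,n4,n5}
  DF⁺ = {n3,n5,n6}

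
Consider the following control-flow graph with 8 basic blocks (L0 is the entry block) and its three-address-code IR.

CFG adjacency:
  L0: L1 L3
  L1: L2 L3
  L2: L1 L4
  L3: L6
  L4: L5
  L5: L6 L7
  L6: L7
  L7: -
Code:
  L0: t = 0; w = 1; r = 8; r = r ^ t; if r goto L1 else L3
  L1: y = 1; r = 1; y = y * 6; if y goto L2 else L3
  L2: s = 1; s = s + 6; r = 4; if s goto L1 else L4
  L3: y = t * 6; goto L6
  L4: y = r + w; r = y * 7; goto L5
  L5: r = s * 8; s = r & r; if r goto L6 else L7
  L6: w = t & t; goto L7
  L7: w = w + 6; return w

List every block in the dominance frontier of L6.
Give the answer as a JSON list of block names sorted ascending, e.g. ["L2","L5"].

idom tree: L1←L0 L2←L1 L3←L0 L4←L2 L5←L4 L6←L0 L7←L0
Join-block Dom:
  L1: preds {L0,L2}: {L0} ∩ {L0,L1,L2} = {L0}; idom=L0
  L3: preds {L0,L1}: {L0} ∩ {L0,L1} = {L0}; idom=L0
  L6: preds {L3,L5}: {L0,L3} ∩ {L0,L1,L2,L4,L5} = {L0}; idom=L0
  L7: preds {L5,L6}: {L0,L1,L2,L4,L5} ∩ {L0,L6} = {L0}; idom=L0

DF walk-up:
  L1←L0: walk · to L0
  L1←L2: walk L2→L1 to L0
  L3←L0: walk · to L0
  L3←L1: walk L1 to L0
  L6←L3: walk L3 to L0
  L6←L5: walk L5→L4→L2→L1 to L0
  L7←L5: walk L5→L4→L2→L1 to L0
  L7←L6: walk L6 to L0
  L0: DF=∅
  L1: DF={L1,L3,L6,L7}
  L2: DF={L1,L6,L7}
  L3: DF={L6}
  L4: DF={L6,L7}
  L5: DF={L6,L7}
  L6: DF={L7}
  L7: DF=∅

DF(L6) = ["L7"]

Answer: ["L7"]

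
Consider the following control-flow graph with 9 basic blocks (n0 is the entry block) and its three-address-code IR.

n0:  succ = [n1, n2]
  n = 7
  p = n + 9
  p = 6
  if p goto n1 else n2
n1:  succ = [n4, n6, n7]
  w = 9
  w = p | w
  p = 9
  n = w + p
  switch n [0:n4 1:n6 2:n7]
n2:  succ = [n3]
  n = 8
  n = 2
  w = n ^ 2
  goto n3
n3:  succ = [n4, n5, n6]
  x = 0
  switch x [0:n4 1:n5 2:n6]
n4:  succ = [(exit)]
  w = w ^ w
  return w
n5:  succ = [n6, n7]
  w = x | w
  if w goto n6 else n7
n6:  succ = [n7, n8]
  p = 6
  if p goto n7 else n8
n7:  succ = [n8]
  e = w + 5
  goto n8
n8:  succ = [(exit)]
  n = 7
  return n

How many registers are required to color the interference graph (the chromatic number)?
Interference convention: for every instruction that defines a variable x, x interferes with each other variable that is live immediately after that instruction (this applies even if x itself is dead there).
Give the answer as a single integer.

Answer: 2

Working:
Block summaries:
  n0 def {n,p} use ∅
  n1 def {n,p,w} use {p}
  n2 def {n,w} use ∅
  n3 def {x} use ∅
  n4 def {w} use {w}
  n5 def {w} use {w,x}
  n6 def {p} use ∅
  n7 def {e} use {w}
  n8 def {n} use ∅

Live sets:
  n0 li=∅ lo={p}
  n1 li={p} lo={w}
  n2 li=∅ lo={w}
  n3 li={w} lo={w,x}
  n4 li={w} lo=∅
  n5 li={w,x} lo={w}
  n6 li={w} lo={w}
  n7 li={w} lo=∅
  n8 li=∅ lo=∅

Conflict graph:
  e — ∅
  n — {w}
  p — {w}
  w — {n,p,x}
  x — {w}

Colouring:
  {n,w} pairwise interfere (2-clique) ⇒ χ ≥ 2
  assign e→c0 n→c1 p→c1 w→c0 x→c1 — no edge inside a register ⇒ χ ≤ 2
  χ = 2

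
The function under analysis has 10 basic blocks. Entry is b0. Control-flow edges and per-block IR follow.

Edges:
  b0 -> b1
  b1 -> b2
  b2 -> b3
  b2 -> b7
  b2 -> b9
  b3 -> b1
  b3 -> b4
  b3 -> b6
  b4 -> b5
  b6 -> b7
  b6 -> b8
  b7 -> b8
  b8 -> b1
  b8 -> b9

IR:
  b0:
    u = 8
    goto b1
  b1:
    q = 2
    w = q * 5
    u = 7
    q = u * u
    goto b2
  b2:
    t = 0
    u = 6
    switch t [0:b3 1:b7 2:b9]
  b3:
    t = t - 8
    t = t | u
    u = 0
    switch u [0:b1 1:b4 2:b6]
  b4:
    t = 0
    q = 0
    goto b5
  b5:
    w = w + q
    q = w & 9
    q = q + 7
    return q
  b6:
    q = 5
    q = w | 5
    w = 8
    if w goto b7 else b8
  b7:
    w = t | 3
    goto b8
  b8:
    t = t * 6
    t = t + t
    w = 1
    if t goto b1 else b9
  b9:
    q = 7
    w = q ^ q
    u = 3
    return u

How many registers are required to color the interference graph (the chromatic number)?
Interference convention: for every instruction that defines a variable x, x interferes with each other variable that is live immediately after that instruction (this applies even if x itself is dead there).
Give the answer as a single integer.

Answer: 3

Analysis:
Block summaries:
  b0: {u} / ∅
  b1: {q,u,w} / ∅
  b2: {t,u} / ∅
  b3: {t,u} / {t,u}
  b4: {q,t} / ∅
  b5: {q,w} / {q,w}
  b6: {q,w} / {w}
  b7: {w} / {t}
  b8: {t,w} / {t}
  b9: {q,u,w} / ∅

Liveness:
  b0: in=∅ out=∅
  b1: in=∅ out={w}
  b2: in={w} out={t,u,w}
  b3: in={t,u,w} out={t,w}
  b4: in={w} out={q,w}
  b5: in={q,w} out=∅
  b6: in={t,w} out={t}
  b7: in={t} out={t}
  b8: in={t} out=∅
  b9: in=∅ out=∅

Interference:
  q: {t,w}
  t: {q,u,w}
  u: {t,w}
  w: {q,t,u}

Chromatic number:
  clique {q,t,w} ⇒ need ≥ 3
  assign q→c2 t→c0 u→c2 w→c1 — no edge inside a register ⇒ χ ≤ 3
  χ = 3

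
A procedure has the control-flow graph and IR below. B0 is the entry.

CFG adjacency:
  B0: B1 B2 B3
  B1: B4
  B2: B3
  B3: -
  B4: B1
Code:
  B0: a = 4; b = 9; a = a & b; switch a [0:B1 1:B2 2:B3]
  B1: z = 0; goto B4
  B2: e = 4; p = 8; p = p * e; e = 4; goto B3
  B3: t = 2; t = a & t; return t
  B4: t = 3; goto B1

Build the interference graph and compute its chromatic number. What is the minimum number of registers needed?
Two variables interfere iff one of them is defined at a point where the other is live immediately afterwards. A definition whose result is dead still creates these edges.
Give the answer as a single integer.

Answer: 3

Derivation:
def/use:
  B0: {a,b} / ∅
  B1: {z} / ∅
  B2: {e,p} / ∅
  B3: {t} / {a}
  B4: {t} / ∅

Live sets:
  live B0: ∅→{a}
  live B1: ∅→∅
  live B2: {a}→{a}
  live B3: {a}→∅
  live B4: ∅→∅

Interference:
  a↔{b,e,p,t}
  b↔{a}
  e↔{a,p}
  p↔{a,e}
  t↔{a}
  z↔∅

Chromatic number:
  {a,e,p} pairwise interfere (3-clique) ⇒ χ ≥ 3
  assign a→c0 b→c1 e→c1 p→c2 t→c1 z→c0 — no edge inside a register ⇒ χ ≤ 3
  χ = 3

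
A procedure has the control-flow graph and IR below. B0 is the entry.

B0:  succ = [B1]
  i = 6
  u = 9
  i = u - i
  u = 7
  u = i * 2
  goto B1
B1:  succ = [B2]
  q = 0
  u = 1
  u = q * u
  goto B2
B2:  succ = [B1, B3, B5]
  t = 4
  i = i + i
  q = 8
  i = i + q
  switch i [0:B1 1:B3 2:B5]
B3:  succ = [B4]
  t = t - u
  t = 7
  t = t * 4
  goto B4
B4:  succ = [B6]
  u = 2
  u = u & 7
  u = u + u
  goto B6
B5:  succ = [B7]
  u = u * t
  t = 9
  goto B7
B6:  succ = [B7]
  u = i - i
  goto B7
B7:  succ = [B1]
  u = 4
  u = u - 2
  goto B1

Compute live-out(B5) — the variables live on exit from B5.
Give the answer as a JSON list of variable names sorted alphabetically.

Block summaries:
  B0: {i,u} / ∅
  B1: {q,u} / ∅
  B2: {i,q,t} / {i}
  B3: {t} / {t,u}
  B4: {u} / ∅
  B5: {t,u} / {t,u}
  B6: {u} / {i}
  B7: {u} / ∅

Backward fixpoint:
  B0: in=∅ out={i}
  B1: in={i} out={i,u}
  B2: in={i,u} out={i,t,u}
  B3: in={i,t,u} out={i}
  B4: in={i} out={i}
  B5: in={i,t,u} out={i}
  B6: in={i} out={i}
  B7: in={i} out={i}

live-out(B5) = ["i"]

Answer: ["i"]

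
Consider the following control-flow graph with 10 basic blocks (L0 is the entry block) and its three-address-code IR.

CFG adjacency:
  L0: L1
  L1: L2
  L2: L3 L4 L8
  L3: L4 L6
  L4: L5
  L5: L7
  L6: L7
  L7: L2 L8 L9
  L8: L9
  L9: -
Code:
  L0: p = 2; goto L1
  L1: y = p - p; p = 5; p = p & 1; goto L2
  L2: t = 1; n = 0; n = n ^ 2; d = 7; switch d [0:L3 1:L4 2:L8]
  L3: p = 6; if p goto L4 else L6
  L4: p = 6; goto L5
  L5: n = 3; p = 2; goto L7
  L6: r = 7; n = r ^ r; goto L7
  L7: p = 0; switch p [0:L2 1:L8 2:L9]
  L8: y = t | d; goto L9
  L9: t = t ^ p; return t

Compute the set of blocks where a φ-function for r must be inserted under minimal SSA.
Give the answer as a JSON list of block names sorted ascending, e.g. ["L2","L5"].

idom tree: L1←L0 L2←L1 L3←L2 L4←L2 L5←L4 L6←L3 L7←L2 L8←L2 L9←L2
Join-block Dom:
  L2: preds {L1,L7}: {L0,L1} ∩ {L0,L1,L2,L7} = {L0,L1}; idom=L1
  L4: preds {L2,L3}: {L0,L1,L2} ∩ {L0,L1,L2,L3} = {L0,L1,L2}; idom=L2
  L7: preds {L5,L6}: {L0,L1,L2,L4,L5} ∩ {L0,L1,L2,L3,L6} = {L0,L1,L2}; idom=L2
  L8: preds {L2,L7}: {L0,L1,L2} ∩ {L0,L1,L2,L7} = {L0,L1,L2}; idom=L2
  L9: preds {L7,L8}: {L0,L1,L2,L7} ∩ {L0,L1,L2,L8} = {L0,L1,L2}; idom=L2

DF derivation:
  L2←L1: walk · to L1
  L2←L7: walk L7→L2 to L1
  L4←L2: walk · to L2
  L4←L3: walk L3 to L2
  L7←L5: walk L5→L4 to L2
  L7←L6: walk L6→L3 to L2
  L8←L2: walk · to L2
  L8←L7: walk L7 to L2
  L9←L7: walk L7 to L2
  L9←L8: walk L8 to L2
  L0: DF=∅
  L1: DF=∅
  L2: DF={L2}
  L3: DF={L4,L7}
  L4: DF={L7}
  L5: DF={L7}
  L6: DF={L7}
  L7: DF={L2,L8,L9}
  L8: DF={L9}
  L9: DF=∅

φ for r: defs {L6}
  DF⁺ = {L2,L7,L8,L9}

Answer: ["L2", "L7", "L8", "L9"]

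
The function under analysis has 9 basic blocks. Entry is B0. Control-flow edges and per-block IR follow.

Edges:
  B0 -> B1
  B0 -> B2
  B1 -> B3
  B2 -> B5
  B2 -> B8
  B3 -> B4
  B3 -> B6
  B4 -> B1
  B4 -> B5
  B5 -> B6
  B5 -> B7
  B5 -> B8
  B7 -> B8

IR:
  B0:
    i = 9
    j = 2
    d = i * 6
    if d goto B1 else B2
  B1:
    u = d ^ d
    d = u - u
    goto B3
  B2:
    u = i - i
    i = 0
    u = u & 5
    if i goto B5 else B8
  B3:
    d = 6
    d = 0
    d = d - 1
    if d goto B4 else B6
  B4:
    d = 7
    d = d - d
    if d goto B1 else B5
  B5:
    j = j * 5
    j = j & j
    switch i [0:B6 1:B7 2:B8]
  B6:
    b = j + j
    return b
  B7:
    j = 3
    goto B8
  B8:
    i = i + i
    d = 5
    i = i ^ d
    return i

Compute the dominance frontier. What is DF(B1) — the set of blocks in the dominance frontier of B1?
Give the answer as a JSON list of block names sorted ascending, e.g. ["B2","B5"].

idom tree: B1←B0 B2←B0 B3←B1 B4←B3 B5←B0 B6←B0 B7←B5 B8←B0
Dom at joins:
  B1: preds {B0,B4}: {B0} ∩ {B0,B1,B3,B4} = {B0}; idom=B0
  B5: preds {B2,B4}: {B0,B2} ∩ {B0,B1,B3,B4} = {B0}; idom=B0
  B6: preds {B3,B5}: {B0,B1,B3} ∩ {B0,B5} = {B0}; idom=B0
  B8: preds {B2,B5,B7}: {B0,B2} ∩ {B0,B5} ∩ {B0,B5,B7} = {B0}; idom=B0

DF walk-up:
  join B1 pred B0: · stop@B0
  join B1 pred B4: B4→B3→B1 stop@B0
  join B5 pred B2: B2 stop@B0
  join B5 pred B4: B4→B3→B1 stop@B0
  join B6 pred B3: B3→B1 stop@B0
  join B6 pred B5: B5 stop@B0
  join B8 pred B2: B2 stop@B0
  join B8 pred B5: B5 stop@B0
  join B8 pred B7: B7→B5 stop@B0
  B0 → ∅
  B1 → {B1,B5,B6}
  B2 → {B5,B8}
  B3 → {B1,B5,B6}
  B4 → {B1,B5}
  B5 → {B6,B8}
  B6 → ∅
  B7 → {B8}
  B8 → ∅

DF(B1) = ["B1", "B5", "B6"]

Answer: ["B1", "B5", "B6"]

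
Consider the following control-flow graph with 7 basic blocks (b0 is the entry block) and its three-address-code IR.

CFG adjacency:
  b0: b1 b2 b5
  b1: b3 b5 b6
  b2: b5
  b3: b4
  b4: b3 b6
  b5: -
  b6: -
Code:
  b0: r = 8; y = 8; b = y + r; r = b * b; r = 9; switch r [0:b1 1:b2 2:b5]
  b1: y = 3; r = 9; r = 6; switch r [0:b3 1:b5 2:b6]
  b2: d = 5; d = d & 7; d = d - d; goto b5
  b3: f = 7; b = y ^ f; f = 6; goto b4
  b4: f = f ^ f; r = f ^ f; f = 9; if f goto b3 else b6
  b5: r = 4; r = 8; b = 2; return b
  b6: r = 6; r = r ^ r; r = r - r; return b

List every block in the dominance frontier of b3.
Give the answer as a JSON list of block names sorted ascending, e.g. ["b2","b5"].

Answer: ["b3", "b6"]

Derivation:
idom tree: b1←b0 b2←b0 b3←b1 b4←b3 b5←b0 b6←b1
Dom∩ at merges:
  b3: preds {b1,b4}: {b0,b1} ∩ {b0,b1,b3,b4} = {b0,b1}; idom=b1
  b5: preds {b0,b1,b2}: {b0} ∩ {b0,b1} ∩ {b0,b2} = {b0}; idom=b0
  b6: preds {b1,b4}: {b0,b1} ∩ {b0,b1,b3,b4} = {b0,b1}; idom=b1

DF derivation:
  join b3 pred b1: · stop@b1
  join b3 pred b4: b4→b3 stop@b1
  join b5 pred b0: · stop@b0
  join b5 pred b1: b1 stop@b0
  join b5 pred b2: b2 stop@b0
  join b6 pred b1: · stop@b1
  join b6 pred b4: b4→b3 stop@b1
  DF(b0)=∅
  DF(b1)={b5}
  DF(b2)={b5}
  DF(b3)={b3,b6}
  DF(b4)={b3,b6}
  DF(b5)=∅
  DF(b6)=∅

DF(b3) = ["b3", "b6"]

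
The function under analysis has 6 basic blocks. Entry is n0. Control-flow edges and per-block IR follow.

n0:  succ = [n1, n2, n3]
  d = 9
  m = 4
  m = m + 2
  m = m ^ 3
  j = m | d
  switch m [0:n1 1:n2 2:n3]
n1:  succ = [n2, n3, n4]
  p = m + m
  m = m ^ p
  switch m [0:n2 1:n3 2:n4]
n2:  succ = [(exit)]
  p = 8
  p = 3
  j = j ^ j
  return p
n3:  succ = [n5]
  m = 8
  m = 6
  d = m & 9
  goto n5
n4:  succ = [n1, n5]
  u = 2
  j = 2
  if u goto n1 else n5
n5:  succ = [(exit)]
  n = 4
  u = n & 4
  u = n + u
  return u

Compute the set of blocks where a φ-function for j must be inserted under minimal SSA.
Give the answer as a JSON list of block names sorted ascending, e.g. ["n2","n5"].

idom tree: n1←n0 n2←n0 n3←n0 n4←n1 n5←n0
Dom∩ at merges:
  n1: preds {n0,n4}: {n0} ∩ {n0,n1,n4} = {n0}; idom=n0
  n2: preds {n0,n1}: {n0} ∩ {n0,n1} = {n0}; idom=n0
  n3: preds {n0,n1}: {n0} ∩ {n0,n1} = {n0}; idom=n0
  n5: preds {n3,n4}: {n0,n3} ∩ {n0,n1,n4} = {n0}; idom=n0

DF derivation:
  join n1 pred n0: · stop@n0
  join n1 pred n4: n4→n1 stop@n0
  join n2 pred n0: · stop@n0
  join n2 pred n1: n1 stop@n0
  join n3 pred n0: · stop@n0
  join n3 pred n1: n1 stop@n0
  join n5 pred n3: n3 stop@n0
  join n5 pred n4: n4→n1 stop@n0
  n0 → ∅
  n1 → {n1,n2,n3,n5}
  n2 → ∅
  n3 → {n5}
  n4 → {n1,n5}
  n5 → ∅

φ for j: defs {n0,n2,n4}
  DF⁺ = {n1,n2,n3,n5}

Answer: ["n1", "n2", "n3", "n5"]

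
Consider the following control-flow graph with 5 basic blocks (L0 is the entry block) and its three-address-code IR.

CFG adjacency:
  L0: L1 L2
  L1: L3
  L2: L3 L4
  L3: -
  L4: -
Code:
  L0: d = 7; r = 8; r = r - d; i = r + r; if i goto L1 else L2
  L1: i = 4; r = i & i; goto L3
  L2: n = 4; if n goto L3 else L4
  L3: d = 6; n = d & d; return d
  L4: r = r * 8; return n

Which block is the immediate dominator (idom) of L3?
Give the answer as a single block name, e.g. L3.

idom tree: L1←L0 L2←L0 L3←L0 L4←L2
Dom at joins:
  L3: preds {L1,L2}: {L0,L1} ∩ {L0,L2} = {L0}; idom=L0

idom(L3) = L0

Answer: L0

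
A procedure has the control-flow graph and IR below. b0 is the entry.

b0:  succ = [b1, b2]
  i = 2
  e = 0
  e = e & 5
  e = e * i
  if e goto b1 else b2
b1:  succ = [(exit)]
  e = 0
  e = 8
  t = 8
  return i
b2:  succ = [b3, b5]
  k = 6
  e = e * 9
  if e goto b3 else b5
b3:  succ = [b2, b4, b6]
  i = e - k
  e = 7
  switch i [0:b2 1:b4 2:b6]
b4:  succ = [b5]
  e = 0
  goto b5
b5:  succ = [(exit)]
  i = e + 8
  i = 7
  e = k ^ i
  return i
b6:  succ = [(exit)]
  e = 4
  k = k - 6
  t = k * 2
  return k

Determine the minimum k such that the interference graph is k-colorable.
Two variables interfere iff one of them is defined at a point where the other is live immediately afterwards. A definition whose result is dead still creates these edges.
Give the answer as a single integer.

def/use:
  b0: {e,i} / ∅
  b1: {e,t} / {i}
  b2: {e,k} / {e}
  b3: {e,i} / {e,k}
  b4: {e} / ∅
  b5: {e,i} / {e,k}
  b6: {e,k,t} / {k}

Live sets:
  b0 li=∅ lo={e,i}
  b1 li={i} lo=∅
  b2 li={e} lo={e,k}
  b3 li={e,k} lo={e,k}
  b4 li={k} lo={e,k}
  b5 li={e,k} lo=∅
  b6 li={k} lo=∅

Interfere edges:
  e — {i,k}
  i — {e,k,t}
  k — {e,i,t}
  t — {i,k}

Registers:
  lower bound: {e,i,k} mutually conflict ⇒ χ ≥ 3
  3-colouring: c0={i}  c1={k}  c2={e,t}
  χ = 3

Answer: 3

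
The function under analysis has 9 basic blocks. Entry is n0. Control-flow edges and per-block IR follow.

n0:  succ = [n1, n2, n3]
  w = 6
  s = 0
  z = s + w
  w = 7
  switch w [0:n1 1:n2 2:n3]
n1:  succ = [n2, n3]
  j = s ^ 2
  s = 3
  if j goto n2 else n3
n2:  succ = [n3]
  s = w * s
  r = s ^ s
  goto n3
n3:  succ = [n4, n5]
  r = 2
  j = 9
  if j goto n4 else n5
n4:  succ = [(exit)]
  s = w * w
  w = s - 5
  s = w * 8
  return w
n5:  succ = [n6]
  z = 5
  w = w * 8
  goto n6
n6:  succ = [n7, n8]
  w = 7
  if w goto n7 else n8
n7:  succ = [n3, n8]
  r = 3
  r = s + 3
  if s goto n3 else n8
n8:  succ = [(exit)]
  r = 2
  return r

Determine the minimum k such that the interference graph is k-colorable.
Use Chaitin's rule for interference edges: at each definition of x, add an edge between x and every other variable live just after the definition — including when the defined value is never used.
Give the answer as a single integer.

Answer: 3

Working:
Per-block:
  n0 def {s,w,z} use ∅
  n1 def {j,s} use {s}
  n2 def {r,s} use {s,w}
  n3 def {j,r} use ∅
  n4 def {s,w} use {w}
  n5 def {w,z} use {w}
  n6 def {w} use ∅
  n7 def {r} use {s}
  n8 def {r} use ∅

Liveness:
  n0: in=∅ out={s,w}
  n1: in={s,w} out={s,w}
  n2: in={s,w} out={s,w}
  n3: in={s,w} out={s,w}
  n4: in={w} out=∅
  n5: in={s,w} out={s}
  n6: in={s} out={s,w}
  n7: in={s,w} out={s,w}
  n8: in=∅ out=∅

Conflict graph:
  j — {s,w}
  r — {s,w}
  s — {j,r,w,z}
  w — {j,r,s,z}
  z — {s,w}

Colouring:
  lower bound: {j,s,w} mutually conflict ⇒ χ ≥ 3
  assign j→R2 r→R2 s→R0 w→R1 z→R2 — no edge inside a register ⇒ χ ≤ 3
  χ = 3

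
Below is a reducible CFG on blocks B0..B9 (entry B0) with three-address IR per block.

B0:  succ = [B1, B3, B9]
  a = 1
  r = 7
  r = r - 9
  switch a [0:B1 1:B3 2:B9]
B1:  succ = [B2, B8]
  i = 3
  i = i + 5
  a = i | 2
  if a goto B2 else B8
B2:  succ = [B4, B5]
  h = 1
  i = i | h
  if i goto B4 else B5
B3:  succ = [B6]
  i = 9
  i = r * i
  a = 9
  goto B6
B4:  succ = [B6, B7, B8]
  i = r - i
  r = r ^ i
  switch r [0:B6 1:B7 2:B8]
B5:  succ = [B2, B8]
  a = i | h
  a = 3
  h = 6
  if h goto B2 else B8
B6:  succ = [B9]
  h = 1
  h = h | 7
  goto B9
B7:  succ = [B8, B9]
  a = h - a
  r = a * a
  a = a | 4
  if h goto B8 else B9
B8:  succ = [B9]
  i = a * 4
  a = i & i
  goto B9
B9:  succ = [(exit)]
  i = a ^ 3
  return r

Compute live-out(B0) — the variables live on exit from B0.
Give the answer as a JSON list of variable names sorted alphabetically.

Per-block:
  B0: {a,r} / ∅
  B1: {a,i} / ∅
  B2: {h,i} / {i}
  B3: {a,i} / {r}
  B4: {i,r} / {i,r}
  B5: {a,h} / {h,i}
  B6: {h} / ∅
  B7: {a,r} / {a,h}
  B8: {a,i} / {a}
  B9: {i} / {a,r}

Backward fixpoint:
  B0 li=∅ lo={a,r}
  B1 li={r} lo={a,i,r}
  B2 li={a,i,r} lo={a,h,i,r}
  B3 li={r} lo={a,r}
  B4 li={a,h,i,r} lo={a,h,r}
  B5 li={h,i,r} lo={a,i,r}
  B6 li={a,r} lo={a,r}
  B7 li={a,h} lo={a,r}
  B8 li={a,r} lo={a,r}
  B9 li={a,r} lo=∅

live-out(B0) = ["a", "r"]

Answer: ["a", "r"]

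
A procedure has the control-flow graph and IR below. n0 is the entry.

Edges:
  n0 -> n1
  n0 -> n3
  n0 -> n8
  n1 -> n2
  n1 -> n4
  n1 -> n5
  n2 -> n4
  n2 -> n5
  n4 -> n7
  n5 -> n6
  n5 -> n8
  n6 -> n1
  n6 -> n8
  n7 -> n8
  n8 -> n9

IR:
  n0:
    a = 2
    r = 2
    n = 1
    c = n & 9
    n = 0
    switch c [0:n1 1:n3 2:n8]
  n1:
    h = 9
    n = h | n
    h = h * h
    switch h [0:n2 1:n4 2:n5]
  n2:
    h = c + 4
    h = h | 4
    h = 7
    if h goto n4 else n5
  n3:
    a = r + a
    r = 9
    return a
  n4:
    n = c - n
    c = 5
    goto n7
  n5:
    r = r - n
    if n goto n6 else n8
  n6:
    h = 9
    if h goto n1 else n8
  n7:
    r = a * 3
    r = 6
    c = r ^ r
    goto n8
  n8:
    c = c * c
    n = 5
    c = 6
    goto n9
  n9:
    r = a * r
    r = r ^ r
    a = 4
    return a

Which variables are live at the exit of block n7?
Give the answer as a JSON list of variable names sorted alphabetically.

Answer: ["a", "c", "r"]

Analysis:
def/use:
  n0: {a,c,n,r} / ∅
  n1: {h,n} / {n}
  n2: {h} / {c}
  n3: {a,r} / {a,r}
  n4: {c,n} / {c,n}
  n5: {r} / {n,r}
  n6: {h} / ∅
  n7: {c,r} / {a}
  n8: {c,n} / {c}
  n9: {a,r} / {a,r}

Live sets:
  n0 li=∅ lo={a,c,n,r}
  n1 li={a,c,n,r} lo={a,c,n,r}
  n2 li={a,c,n,r} lo={a,c,n,r}
  n3 li={a,r} lo=∅
  n4 li={a,c,n} lo={a}
  n5 li={a,c,n,r} lo={a,c,n,r}
  n6 li={a,c,n,r} lo={a,c,n,r}
  n7 li={a} lo={a,c,r}
  n8 li={a,c,r} lo={a,r}
  n9 li={a,r} lo=∅

live-out(n7) = ["a", "c", "r"]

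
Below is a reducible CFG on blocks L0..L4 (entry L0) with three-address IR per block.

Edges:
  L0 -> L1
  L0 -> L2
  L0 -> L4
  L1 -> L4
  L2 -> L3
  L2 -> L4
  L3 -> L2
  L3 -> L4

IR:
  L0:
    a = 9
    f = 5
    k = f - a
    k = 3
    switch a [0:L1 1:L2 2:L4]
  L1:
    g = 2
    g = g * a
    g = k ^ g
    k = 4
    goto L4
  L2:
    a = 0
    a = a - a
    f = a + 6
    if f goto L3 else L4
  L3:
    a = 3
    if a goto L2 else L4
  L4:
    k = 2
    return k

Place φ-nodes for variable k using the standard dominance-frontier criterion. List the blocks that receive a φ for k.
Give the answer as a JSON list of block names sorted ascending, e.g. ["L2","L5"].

Answer: ["L4"]

Derivation:
idom tree: L1←L0 L2←L0 L3←L2 L4←L0
Join-block Dom:
  L2: preds {L0,L3}: {L0} ∩ {L0,L2,L3} = {L0}; idom=L0
  L4: preds {L0,L1,L2,L3}: {L0} ∩ {L0,L1} ∩ {L0,L2} ∩ {L0,L2,L3} = {L0}; idom=L0

DF walk-up:
  L2←L0: walk · to L0
  L2←L3: walk L3→L2 to L0
  L4←L0: walk · to L0
  L4←L1: walk L1 to L0
  L4←L2: walk L2 to L0
  L4←L3: walk L3→L2 to L0
  L0 → ∅
  L1 → {L4}
  L2 → {L2,L4}
  L3 → {L2,L4}
  L4 → ∅

φ for k: defs {L0,L1,L4}
  DF⁺ = {L4}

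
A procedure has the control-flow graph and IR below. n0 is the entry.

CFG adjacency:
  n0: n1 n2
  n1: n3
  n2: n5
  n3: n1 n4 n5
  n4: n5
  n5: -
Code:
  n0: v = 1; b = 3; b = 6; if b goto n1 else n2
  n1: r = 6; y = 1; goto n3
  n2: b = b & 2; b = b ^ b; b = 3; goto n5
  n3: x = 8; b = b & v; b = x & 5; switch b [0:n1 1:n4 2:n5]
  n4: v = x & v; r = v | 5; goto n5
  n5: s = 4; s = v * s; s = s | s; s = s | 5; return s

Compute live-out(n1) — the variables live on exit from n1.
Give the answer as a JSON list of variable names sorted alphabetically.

Per-block:
  n0 def {b,v} use ∅
  n1 def {r,y} use ∅
  n2 def {b} use {b}
  n3 def {b,x} use {b,v}
  n4 def {r,v} use {v,x}
  n5 def {s} use {v}

Live sets:
  n0: in=∅ out={b,v}
  n1: in={b,v} out={b,v}
  n2: in={b,v} out={v}
  n3: in={b,v} out={b,v,x}
  n4: in={v,x} out={v}
  n5: in={v} out=∅

live-out(n1) = ["b", "v"]

Answer: ["b", "v"]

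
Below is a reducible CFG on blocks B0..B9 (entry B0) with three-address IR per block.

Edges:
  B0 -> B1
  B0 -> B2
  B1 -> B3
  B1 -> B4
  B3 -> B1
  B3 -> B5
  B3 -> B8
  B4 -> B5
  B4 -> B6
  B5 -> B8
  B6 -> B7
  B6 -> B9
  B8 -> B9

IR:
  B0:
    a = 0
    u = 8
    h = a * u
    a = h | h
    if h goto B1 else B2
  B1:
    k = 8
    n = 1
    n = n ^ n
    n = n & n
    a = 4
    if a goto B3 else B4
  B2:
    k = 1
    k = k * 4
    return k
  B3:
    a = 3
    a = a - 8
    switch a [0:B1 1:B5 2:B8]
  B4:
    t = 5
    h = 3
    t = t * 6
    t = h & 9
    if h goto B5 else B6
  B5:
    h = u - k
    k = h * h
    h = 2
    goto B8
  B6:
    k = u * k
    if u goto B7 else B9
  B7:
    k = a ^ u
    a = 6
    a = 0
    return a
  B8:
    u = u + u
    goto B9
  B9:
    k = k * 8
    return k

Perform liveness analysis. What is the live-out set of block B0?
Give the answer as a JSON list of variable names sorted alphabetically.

Answer: ["u"]

Working:
Block summaries:
  B0: {a,h,u} / ∅
  B1: {a,k,n} / ∅
  B2: {k} / ∅
  B3: {a} / ∅
  B4: {h,t} / ∅
  B5: {h,k} / {k,u}
  B6: {k} / {k,u}
  B7: {a,k} / {a,u}
  B8: {u} / {u}
  B9: {k} / {k}

Liveness:
  B0 li=∅ lo={u}
  B1 li={u} lo={a,k,u}
  B2 li=∅ lo=∅
  B3 li={k,u} lo={k,u}
  B4 li={a,k,u} lo={a,k,u}
  B5 li={k,u} lo={k,u}
  B6 li={a,k,u} lo={a,k,u}
  B7 li={a,u} lo=∅
  B8 li={k,u} lo={k}
  B9 li={k} lo=∅

live-out(B0) = ["u"]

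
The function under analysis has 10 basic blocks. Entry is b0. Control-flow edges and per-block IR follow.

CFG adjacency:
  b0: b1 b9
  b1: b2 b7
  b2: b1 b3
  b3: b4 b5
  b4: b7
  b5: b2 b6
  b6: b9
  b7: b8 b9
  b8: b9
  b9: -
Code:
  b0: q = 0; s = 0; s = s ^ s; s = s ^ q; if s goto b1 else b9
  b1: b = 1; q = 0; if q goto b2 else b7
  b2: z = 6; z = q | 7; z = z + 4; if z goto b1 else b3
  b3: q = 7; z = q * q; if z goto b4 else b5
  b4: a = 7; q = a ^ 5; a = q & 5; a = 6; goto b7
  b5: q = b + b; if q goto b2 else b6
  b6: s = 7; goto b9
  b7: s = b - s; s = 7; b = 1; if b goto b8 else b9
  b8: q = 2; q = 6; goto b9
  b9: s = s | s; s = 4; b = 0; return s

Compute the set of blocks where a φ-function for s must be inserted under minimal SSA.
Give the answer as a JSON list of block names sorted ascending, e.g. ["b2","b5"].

idom tree: b1←b0 b2←b1 b3←b2 b4←b3 b5←b3 b6←b5 b7←b1 b8←b7 b9←b0
Join-block Dom:
  b1: preds {b0,b2}: {b0} ∩ {b0,b1,b2} = {b0}; idom=b0
  b2: preds {b1,b5}: {b0,b1} ∩ {b0,b1,b2,b3,b5} = {b0,b1}; idom=b1
  b7: preds {b1,b4}: {b0,b1} ∩ {b0,b1,b2,b3,b4} = {b0,b1}; idom=b1
  b9: preds {b0,b6,b7,b8}: {b0} ∩ {b0,b1,b2,b3,b5,b6} ∩ {b0,b1,b7} ∩ {b0,b1,b7,b8} = {b0}; idom=b0

DF derivation:
  join b1 pred b0: · stop@b0
  join b1 pred b2: b2→b1 stop@b0
  join b2 pred b1: · stop@b1
  join b2 pred b5: b5→b3→b2 stop@b1
  join b7 pred b1: · stop@b1
  join b7 pred b4: b4→b3→b2 stop@b1
  join b9 pred b0: · stop@b0
  join b9 pred b6: b6→b5→b3→b2→b1 stop@b0
  join b9 pred b7: b7→b1 stop@b0
  join b9 pred b8: b8→b7→b1 stop@b0
  b0 → ∅
  b1 → {b1,b9}
  b2 → {b1,b2,b7,b9}
  b3 → {b2,b7,b9}
  b4 → {b7}
  b5 → {b2,b9}
  b6 → {b9}
  b7 → {b9}
  b8 → {b9}
  b9 → ∅

φ for s: defs {b0,b6,b7,b9}
  DF⁺ = {b9}

Answer: ["b9"]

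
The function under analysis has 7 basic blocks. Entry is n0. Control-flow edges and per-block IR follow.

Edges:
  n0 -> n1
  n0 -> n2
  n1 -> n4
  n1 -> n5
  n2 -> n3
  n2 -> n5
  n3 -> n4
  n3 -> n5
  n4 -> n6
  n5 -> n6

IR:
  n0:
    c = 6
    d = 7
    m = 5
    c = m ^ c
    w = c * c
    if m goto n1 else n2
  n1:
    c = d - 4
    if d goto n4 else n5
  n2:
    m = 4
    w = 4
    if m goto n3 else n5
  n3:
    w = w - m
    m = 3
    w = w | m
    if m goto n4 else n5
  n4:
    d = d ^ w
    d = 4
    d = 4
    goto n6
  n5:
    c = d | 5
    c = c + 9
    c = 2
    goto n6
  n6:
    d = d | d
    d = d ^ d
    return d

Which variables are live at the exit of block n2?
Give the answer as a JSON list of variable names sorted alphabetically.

Block summaries:
  n0: {c,d,m,w} / ∅
  n1: {c} / {d}
  n2: {m,w} / ∅
  n3: {m,w} / {m,w}
  n4: {d} / {d,w}
  n5: {c} / {d}
  n6: {d} / {d}

Liveness:
  live n0: ∅→{d,w}
  live n1: {d,w}→{d,w}
  live n2: {d}→{d,m,w}
  live n3: {d,m,w}→{d,w}
  live n4: {d,w}→{d}
  live n5: {d}→{d}
  live n6: {d}→∅

live-out(n2) = ["d", "m", "w"]

Answer: ["d", "m", "w"]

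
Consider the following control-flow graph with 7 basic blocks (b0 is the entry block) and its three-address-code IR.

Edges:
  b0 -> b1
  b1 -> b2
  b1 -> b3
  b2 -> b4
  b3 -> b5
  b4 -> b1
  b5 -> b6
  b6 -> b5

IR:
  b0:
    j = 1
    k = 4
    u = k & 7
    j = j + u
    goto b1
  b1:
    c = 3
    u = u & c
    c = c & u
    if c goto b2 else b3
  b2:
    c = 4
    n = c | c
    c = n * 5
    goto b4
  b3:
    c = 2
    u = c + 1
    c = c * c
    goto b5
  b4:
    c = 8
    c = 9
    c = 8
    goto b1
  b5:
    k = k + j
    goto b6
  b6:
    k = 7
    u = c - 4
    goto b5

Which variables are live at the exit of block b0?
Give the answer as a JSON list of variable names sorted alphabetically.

def/use:
  b0: {j,k,u} / ∅
  b1: {c,u} / {u}
  b2: {c,n} / ∅
  b3: {c,u} / ∅
  b4: {c} / ∅
  b5: {k} / {j,k}
  b6: {k,u} / {c}

Backward fixpoint:
  live b0: ∅→{j,k,u}
  live b1: {j,k,u}→{j,k,u}
  live b2: {j,k,u}→{j,k,u}
  live b3: {j,k}→{c,j,k}
  live b4: {j,k,u}→{j,k,u}
  live b5: {c,j,k}→{c,j}
  live b6: {c,j}→{c,j,k}

live-out(b0) = ["j", "k", "u"]

Answer: ["j", "k", "u"]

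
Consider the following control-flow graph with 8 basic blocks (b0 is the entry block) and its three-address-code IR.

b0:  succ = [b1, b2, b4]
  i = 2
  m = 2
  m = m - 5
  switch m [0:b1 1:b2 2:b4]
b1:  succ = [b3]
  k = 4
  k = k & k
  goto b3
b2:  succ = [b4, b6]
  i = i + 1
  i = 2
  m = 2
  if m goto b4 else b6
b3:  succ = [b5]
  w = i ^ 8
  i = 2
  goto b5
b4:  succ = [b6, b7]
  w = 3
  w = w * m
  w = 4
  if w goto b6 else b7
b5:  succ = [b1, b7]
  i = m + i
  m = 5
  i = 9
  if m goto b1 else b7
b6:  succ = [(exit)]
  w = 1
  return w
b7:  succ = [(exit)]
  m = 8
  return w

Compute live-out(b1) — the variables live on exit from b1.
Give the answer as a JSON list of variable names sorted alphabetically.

Answer: ["i", "m"]

Derivation:
Per-block:
  b0: {i,m} / ∅
  b1: {k} / ∅
  b2: {i,m} / {i}
  b3: {i,w} / {i}
  b4: {w} / {m}
  b5: {i,m} / {i,m}
  b6: {w} / ∅
  b7: {m} / {w}

Live sets:
  b0 li=∅ lo={i,m}
  b1 li={i,m} lo={i,m}
  b2 li={i} lo={m}
  b3 li={i,m} lo={i,m,w}
  b4 li={m} lo={w}
  b5 li={i,m,w} lo={i,m,w}
  b6 li=∅ lo=∅
  b7 li={w} lo=∅

live-out(b1) = ["i", "m"]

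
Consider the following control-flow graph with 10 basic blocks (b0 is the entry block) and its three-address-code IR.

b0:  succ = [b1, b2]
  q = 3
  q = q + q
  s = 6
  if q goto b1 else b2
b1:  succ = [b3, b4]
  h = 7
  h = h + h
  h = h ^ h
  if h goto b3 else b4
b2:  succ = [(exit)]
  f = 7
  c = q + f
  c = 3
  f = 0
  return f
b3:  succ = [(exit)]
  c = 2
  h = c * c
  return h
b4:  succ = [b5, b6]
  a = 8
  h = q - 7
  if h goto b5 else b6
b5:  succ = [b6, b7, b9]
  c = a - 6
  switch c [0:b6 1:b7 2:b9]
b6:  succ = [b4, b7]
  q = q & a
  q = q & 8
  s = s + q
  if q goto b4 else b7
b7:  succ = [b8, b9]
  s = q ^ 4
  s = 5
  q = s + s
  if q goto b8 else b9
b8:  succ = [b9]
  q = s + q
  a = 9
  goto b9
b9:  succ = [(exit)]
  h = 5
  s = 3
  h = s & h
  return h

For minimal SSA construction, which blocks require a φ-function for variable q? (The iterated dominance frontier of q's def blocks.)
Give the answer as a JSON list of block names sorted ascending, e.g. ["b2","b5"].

idom tree: b1←b0 b2←b0 b3←b1 b4←b1 b5←b4 b6←b4 b7←b4 b8←b7 b9←b4
Join-block Dom:
  b4: preds {b1,b6}: {b0,b1} ∩ {b0,b1,b4,b6} = {b0,b1}; idom=b1
  b6: preds {b4,b5}: {b0,b1,b4} ∩ {b0,b1,b4,b5} = {b0,b1,b4}; idom=b4
  b7: preds {b5,b6}: {b0,b1,b4,b5} ∩ {b0,b1,b4,b6} = {b0,b1,b4}; idom=b4
  b9: preds {b5,b7,b8}: {b0,b1,b4,b5} ∩ {b0,b1,b4,b7} ∩ {b0,b1,b4,b7,b8} = {b0,b1,b4}; idom=b4

Frontier:
  b4←b1: walk · to b1
  b4←b6: walk b6→b4 to b1
  b6←b4: walk · to b4
  b6←b5: walk b5 to b4
  b7←b5: walk b5 to b4
  b7←b6: walk b6 to b4
  b9←b5: walk b5 to b4
  b9←b7: walk b7 to b4
  b9←b8: walk b8→b7 to b4
  b0: DF=∅
  b1: DF=∅
  b2: DF=∅
  b3: DF=∅
  b4: DF={b4}
  b5: DF={b6,b7,b9}
  b6: DF={b4,b7}
  b7: DF={b9}
  b8: DF={b9}
  b9: DF=∅

φ for q: defs {b0,b6,b7,b8}
  DF⁺ = {b4,b7,b9}

Answer: ["b4", "b7", "b9"]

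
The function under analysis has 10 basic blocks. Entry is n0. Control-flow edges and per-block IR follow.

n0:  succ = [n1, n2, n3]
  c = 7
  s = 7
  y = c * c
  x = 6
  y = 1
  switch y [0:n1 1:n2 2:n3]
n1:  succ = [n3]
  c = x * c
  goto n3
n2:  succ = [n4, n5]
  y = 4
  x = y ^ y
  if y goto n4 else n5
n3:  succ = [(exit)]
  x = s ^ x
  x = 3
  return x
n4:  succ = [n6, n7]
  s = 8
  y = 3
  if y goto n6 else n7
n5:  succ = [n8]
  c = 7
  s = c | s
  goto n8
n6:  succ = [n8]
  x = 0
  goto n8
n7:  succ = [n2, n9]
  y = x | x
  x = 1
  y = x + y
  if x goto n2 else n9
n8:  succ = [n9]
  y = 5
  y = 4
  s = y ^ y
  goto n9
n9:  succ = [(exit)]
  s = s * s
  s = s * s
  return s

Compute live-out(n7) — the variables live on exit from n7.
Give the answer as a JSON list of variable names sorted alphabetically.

Block summaries:
  n0: {c,s,x,y} / ∅
  n1: {c} / {c,x}
  n2: {x,y} / ∅
  n3: {x} / {s,x}
  n4: {s,y} / ∅
  n5: {c,s} / {s}
  n6: {x} / ∅
  n7: {x,y} / {x}
  n8: {s,y} / ∅
  n9: {s} / {s}

Liveness:
  n0 li=∅ lo={c,s,x}
  n1 li={c,s,x} lo={s,x}
  n2 li={s} lo={s,x}
  n3 li={s,x} lo=∅
  n4 li={x} lo={s,x}
  n5 li={s} lo=∅
  n6 li=∅ lo=∅
  n7 li={s,x} lo={s}
  n8 li=∅ lo={s}
  n9 li={s} lo=∅

live-out(n7) = ["s"]

Answer: ["s"]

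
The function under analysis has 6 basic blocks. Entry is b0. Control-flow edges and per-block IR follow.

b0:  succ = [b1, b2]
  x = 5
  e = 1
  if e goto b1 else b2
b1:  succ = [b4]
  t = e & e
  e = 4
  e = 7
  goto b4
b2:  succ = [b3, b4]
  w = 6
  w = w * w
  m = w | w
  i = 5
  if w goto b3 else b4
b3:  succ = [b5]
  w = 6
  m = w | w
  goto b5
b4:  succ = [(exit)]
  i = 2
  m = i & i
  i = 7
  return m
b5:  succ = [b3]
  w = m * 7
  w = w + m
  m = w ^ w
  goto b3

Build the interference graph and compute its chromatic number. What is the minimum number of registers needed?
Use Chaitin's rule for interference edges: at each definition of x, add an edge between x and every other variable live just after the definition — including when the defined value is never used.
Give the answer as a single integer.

Answer: 3

Working:
Block summaries:
  b0 def {e,x} use ∅
  b1 def {e,t} use {e}
  b2 def {i,m,w} use ∅
  b3 def {m,w} use ∅
  b4 def {i,m} use ∅
  b5 def {m,w} use {m}

Backward fixpoint:
  b0: in=∅ out={e}
  b1: in={e} out=∅
  b2: in=∅ out=∅
  b3: in=∅ out={m}
  b4: in=∅ out=∅
  b5: in={m} out=∅

Conflict graph:
  e↔∅
  i↔{m,w}
  m↔{i,w}
  t↔∅
  w↔{i,m}
  x↔∅

Colouring:
  {i,m,w} pairwise interfere (3-clique) ⇒ χ ≥ 3
  assign e→r0 i→r0 m→r1 t→r0 w→r2 x→r0 — no edge inside a register ⇒ χ ≤ 3
  χ = 3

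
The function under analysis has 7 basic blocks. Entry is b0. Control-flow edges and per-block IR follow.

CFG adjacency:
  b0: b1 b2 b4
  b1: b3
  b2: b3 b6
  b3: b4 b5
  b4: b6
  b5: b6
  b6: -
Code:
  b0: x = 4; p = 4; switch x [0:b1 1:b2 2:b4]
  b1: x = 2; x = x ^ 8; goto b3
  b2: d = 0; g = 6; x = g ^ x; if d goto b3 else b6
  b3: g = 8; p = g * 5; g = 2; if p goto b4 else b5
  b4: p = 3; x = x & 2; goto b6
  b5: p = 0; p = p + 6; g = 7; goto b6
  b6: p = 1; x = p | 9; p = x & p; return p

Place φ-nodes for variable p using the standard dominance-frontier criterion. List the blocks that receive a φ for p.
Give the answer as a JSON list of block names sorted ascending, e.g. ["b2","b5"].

idom tree: b1←b0 b2←b0 b3←b0 b4←b0 b5←b3 b6←b0
Dom at joins:
  b3: preds {b1,b2}: {b0,b1} ∩ {b0,b2} = {b0}; idom=b0
  b4: preds {b0,b3}: {b0} ∩ {b0,b3} = {b0}; idom=b0
  b6: preds {b2,b4,b5}: {b0,b2} ∩ {b0,b4} ∩ {b0,b3,b5} = {b0}; idom=b0

Frontier:
  join b3 pred b1: b1 stop@b0
  join b3 pred b2: b2 stop@b0
  join b4 pred b0: · stop@b0
  join b4 pred b3: b3 stop@b0
  join b6 pred b2: b2 stop@b0
  join b6 pred b4: b4 stop@b0
  join b6 pred b5: b5→b3 stop@b0
  DF(b0)=∅
  DF(b1)={b3}
  DF(b2)={b3,b6}
  DF(b3)={b4,b6}
  DF(b4)={b6}
  DF(b5)={b6}
  DF(b6)=∅

φ for p: defs {b0,b3,b4,b5,b6}
  DF⁺ = {b4,b6}

Answer: ["b4", "b6"]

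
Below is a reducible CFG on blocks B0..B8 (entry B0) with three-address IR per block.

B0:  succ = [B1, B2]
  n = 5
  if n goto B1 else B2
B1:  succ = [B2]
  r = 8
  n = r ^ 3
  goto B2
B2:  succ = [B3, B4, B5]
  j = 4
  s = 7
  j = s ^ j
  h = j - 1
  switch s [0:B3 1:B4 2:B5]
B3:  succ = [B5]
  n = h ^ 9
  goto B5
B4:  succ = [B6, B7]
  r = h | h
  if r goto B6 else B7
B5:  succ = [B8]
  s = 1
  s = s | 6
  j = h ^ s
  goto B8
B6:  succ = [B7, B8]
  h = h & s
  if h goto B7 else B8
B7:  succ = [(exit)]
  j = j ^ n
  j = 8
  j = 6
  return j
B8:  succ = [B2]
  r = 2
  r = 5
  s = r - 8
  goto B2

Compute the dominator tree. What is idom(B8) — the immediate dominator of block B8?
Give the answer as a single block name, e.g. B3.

idom tree: B1←B0 B2←B0 B3←B2 B4←B2 B5←B2 B6←B4 B7←B4 B8←B2
Dom∩ at merges:
  B2: preds {B0,B1,B8}: {B0} ∩ {B0,B1} ∩ {B0,B2,B8} = {B0}; idom=B0
  B5: preds {B2,B3}: {B0,B2} ∩ {B0,B2,B3} = {B0,B2}; idom=B2
  B7: preds {B4,B6}: {B0,B2,B4} ∩ {B0,B2,B4,B6} = {B0,B2,B4}; idom=B4
  B8: preds {B5,B6}: {B0,B2,B5} ∩ {B0,B2,B4,B6} = {B0,B2}; idom=B2

idom(B8) = B2

Answer: B2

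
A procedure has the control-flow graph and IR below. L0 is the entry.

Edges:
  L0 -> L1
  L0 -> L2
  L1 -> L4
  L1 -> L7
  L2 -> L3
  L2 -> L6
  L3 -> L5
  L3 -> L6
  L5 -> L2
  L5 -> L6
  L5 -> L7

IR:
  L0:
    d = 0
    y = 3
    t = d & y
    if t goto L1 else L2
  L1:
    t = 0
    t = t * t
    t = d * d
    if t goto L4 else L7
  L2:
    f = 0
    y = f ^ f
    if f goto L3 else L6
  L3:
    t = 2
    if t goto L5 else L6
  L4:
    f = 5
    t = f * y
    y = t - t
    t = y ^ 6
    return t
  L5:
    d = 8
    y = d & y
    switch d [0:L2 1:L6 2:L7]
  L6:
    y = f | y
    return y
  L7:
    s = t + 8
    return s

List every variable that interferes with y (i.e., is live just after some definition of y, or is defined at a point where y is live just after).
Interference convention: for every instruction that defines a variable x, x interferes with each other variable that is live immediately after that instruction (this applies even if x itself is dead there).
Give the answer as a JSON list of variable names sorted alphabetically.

Block summaries:
  L0: def={d,t,y} ue=∅
  L1: def={t} ue={d}
  L2: def={f,y} ue=∅
  L3: def={t} ue=∅
  L4: def={f,t,y} ue={y}
  L5: def={d,y} ue={y}
  L6: def={y} ue={f,y}
  L7: def={s} ue={t}

Liveness:
  L0: in=∅ out={d,y}
  L1: in={d,y} out={t,y}
  L2: in=∅ out={f,y}
  L3: in={f,y} out={f,t,y}
  L4: in={y} out=∅
  L5: in={f,t,y} out={f,t,y}
  L6: in={f,y} out=∅
  L7: in={t} out=∅

Interference:
  d: {f,t,y}
  f: {d,t,y}
  s: ∅
  t: {d,f,y}
  y: {d,f,t}

N(y) = ["d", "f", "t"]

Answer: ["d", "f", "t"]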